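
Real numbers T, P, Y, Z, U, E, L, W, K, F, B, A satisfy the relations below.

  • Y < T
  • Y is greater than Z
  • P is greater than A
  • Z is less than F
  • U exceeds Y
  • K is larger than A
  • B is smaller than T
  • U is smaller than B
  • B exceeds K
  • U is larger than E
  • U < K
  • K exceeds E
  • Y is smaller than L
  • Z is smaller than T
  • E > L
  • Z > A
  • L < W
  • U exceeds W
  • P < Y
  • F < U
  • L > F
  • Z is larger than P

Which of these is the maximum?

T

A is not greatest since A < Z; P is not greatest since P < Z; Z is not greatest since Z < T; F is not greatest since F < L; Y is not greatest since Y < L; L is not greatest since L < W; E is not greatest since E < U; W is not greatest since W < U; U is not greatest since U < K; K is not greatest since K < B; B is not greatest since B < T.
Only T has nothing above it, so T is the maximum.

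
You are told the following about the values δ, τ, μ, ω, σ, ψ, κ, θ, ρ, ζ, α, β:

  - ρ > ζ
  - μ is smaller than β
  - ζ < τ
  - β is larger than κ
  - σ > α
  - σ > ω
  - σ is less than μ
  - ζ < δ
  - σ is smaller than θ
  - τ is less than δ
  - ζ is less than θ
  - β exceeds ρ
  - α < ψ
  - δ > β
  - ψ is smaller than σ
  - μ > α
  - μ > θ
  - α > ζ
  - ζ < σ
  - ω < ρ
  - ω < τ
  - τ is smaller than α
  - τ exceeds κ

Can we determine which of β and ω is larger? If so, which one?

Link the given pairs in sequence: ω < τ; τ < α; α < ψ; ψ < σ; σ < θ; θ < μ; μ < β.
Chaining these gives ω < τ < α < ψ < σ < θ < μ < β.
So β is larger.

β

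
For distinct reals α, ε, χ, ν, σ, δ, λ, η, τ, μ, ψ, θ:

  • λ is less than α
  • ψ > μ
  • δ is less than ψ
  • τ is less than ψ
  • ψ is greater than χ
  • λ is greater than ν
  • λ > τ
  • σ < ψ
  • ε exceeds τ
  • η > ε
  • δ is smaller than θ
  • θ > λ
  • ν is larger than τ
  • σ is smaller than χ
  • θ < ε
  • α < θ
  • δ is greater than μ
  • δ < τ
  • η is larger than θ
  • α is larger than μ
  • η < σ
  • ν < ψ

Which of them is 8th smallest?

ε

Piecing the relations together gives one ordering: μ < δ < τ < ν < λ < α < θ < ε < η < σ < χ < ψ.
Counting 8 from the smallest end gives ε.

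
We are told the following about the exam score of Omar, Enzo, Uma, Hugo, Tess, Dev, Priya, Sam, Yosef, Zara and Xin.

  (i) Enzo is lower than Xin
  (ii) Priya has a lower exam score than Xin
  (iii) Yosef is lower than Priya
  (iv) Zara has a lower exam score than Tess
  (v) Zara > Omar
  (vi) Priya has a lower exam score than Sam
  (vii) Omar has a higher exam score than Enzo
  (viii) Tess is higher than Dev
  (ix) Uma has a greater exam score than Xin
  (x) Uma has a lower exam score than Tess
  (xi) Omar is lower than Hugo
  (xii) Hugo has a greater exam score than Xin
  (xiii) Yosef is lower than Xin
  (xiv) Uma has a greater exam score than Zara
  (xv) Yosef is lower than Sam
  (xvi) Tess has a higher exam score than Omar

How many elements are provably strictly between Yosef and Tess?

The relations place Yosef below Tess. An element lies strictly between them when it is forced above Yosef and also forced below Tess.
Above Yosef: {Priya, Xin, Hugo, Uma, Sam}. Below Tess: {Enzo, Omar, Priya, Xin, Zara, Dev, Uma}.
Intersection: {Priya, Xin, Uma} — 3.

3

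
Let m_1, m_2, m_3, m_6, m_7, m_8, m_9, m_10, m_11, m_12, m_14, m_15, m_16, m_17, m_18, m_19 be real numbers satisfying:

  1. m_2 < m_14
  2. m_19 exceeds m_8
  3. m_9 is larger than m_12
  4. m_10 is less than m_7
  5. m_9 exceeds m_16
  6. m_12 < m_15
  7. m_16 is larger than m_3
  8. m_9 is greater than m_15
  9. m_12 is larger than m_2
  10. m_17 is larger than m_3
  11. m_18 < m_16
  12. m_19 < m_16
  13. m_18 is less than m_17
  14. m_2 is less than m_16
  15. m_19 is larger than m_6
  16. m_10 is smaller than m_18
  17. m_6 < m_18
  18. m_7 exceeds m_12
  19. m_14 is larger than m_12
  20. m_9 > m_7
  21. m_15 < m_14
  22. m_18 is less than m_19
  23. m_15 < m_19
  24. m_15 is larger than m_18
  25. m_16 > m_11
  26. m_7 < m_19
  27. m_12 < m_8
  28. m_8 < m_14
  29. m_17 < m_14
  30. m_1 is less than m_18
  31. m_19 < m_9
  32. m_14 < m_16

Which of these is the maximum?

Chaining downward from m_9: directly below it, m_12, m_7, m_15, m_19, m_16; then m_10, m_2, m_6, m_8, m_3, m_18, m_14, m_11; then m_1, m_17.
That covers every other element, and nothing is given above m_9, so m_9 is the maximum.

m_9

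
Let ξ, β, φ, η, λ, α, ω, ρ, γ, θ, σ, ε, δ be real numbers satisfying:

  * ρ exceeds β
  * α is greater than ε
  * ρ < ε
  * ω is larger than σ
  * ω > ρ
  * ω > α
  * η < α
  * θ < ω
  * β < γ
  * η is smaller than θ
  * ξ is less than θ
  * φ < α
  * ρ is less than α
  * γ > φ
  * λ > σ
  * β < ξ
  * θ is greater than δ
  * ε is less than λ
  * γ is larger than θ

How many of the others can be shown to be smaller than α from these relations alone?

Directly below α: φ, η, ρ, ε.
One step further: β (5 so far).
No other element is forced below α by the given relations, so the count is 5.

5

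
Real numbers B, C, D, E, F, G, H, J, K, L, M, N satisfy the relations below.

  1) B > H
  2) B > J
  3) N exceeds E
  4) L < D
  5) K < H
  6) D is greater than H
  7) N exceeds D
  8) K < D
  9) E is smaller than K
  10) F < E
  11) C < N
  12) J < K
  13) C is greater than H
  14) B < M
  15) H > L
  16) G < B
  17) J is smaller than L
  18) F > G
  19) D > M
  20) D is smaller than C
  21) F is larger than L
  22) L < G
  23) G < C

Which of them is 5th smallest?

The consecutive relations fix a unique order: J < L < G < F < E < K < H < B < M < D < C < N.
Counting 5 from the smallest end gives E.

E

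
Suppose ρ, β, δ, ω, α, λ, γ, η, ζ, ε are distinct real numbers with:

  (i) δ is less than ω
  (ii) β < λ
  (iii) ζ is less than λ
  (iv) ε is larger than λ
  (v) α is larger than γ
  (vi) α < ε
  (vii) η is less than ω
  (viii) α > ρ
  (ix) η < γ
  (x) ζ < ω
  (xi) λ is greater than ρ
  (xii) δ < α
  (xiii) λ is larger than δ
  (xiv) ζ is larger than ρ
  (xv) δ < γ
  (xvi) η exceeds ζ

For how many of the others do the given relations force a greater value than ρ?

7

From ρ the given relations immediately reach ζ, λ, α.
From those, η, ε, ω — 6 in total.
From those, γ — 7 in total.
No other element is forced above ρ by the given relations, so the count is 7.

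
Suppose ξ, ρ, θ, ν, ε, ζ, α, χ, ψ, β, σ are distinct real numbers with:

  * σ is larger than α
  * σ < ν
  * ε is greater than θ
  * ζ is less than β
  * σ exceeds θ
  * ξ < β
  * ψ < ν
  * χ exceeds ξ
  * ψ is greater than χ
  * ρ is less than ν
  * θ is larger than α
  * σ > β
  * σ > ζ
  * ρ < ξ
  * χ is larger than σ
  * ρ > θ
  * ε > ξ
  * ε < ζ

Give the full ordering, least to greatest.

Nothing is placed below α, so it is least; from there α < θ; θ < ρ; ρ < ξ; ξ < ε; ε < ζ; ζ < β; β < σ; σ < χ; χ < ψ; ψ < ν, each given directly.

α < θ < ρ < ξ < ε < ζ < β < σ < χ < ψ < ν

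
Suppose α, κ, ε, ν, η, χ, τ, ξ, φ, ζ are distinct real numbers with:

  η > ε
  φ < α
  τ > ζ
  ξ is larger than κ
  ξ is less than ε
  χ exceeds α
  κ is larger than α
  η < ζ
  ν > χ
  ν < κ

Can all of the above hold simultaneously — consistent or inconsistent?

consistent

The single ordering φ < α < χ < ν < κ < ξ < ε < η < ζ < τ satisfies every listed relation, so no contradiction arises.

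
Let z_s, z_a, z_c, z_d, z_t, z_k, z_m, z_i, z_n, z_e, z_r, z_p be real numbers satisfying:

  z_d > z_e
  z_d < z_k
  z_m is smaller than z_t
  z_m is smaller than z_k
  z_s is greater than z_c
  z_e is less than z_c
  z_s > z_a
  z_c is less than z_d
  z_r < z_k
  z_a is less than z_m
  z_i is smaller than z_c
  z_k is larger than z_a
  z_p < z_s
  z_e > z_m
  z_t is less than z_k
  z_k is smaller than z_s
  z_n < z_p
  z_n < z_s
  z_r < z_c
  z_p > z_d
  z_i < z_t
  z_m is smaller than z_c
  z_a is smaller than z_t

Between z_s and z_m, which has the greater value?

The relevant relations are z_m < z_e; z_e < z_c; z_c < z_d; z_d < z_k; z_k < z_s.
Together: z_m < z_e < z_c < z_d < z_k < z_s.
So z_m < z_s; z_s is the larger of the two.

z_s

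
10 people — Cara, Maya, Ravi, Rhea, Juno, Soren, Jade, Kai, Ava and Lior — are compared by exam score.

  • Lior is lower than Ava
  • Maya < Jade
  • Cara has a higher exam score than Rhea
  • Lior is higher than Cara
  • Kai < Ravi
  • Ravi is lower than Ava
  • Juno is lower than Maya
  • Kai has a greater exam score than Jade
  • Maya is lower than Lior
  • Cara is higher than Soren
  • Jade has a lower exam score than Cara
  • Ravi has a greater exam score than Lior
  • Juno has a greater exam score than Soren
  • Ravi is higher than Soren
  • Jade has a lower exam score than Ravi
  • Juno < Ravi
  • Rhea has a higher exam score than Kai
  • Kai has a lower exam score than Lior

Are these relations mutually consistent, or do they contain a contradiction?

The single ordering Soren < Juno < Maya < Jade < Kai < Rhea < Cara < Lior < Ravi < Ava satisfies every listed relation, so no contradiction arises.

consistent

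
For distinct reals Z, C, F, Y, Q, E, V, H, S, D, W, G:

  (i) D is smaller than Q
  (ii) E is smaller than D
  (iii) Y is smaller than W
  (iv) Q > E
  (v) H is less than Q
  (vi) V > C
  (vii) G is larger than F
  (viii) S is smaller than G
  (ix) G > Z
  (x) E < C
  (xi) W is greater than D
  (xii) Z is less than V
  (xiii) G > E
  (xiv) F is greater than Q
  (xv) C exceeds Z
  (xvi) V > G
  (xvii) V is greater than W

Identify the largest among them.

V

E is not greatest since E < D; D is not greatest since D < Q; S is not greatest since S < G; H is not greatest since H < Q; Q is not greatest since Q < F; Z is not greatest since Z < V; F is not greatest since F < G; Y is not greatest since Y < W; C is not greatest since C < V; G is not greatest since G < V; W is not greatest since W < V.
Only V has nothing above it, so V is the largest.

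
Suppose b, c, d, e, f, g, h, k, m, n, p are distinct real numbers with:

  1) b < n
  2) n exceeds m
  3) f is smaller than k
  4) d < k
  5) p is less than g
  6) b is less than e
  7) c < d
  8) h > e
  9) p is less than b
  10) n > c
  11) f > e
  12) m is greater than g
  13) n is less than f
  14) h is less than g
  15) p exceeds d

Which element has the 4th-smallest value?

b

The consecutive relations fix a unique order: c < d < p < b < e < h < g < m < n < f < k.
The 4th smallest is b.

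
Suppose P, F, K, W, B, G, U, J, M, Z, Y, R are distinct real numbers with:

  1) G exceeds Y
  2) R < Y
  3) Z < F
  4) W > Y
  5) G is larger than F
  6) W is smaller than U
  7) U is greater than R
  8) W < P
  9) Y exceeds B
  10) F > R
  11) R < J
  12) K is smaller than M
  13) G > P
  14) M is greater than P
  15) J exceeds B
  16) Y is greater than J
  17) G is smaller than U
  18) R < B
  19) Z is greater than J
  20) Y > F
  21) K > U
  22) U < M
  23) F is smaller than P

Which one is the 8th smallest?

P

The consecutive relations fix a unique order: R < B < J < Z < F < Y < W < P < G < U < K < M.
The 8th smallest is P.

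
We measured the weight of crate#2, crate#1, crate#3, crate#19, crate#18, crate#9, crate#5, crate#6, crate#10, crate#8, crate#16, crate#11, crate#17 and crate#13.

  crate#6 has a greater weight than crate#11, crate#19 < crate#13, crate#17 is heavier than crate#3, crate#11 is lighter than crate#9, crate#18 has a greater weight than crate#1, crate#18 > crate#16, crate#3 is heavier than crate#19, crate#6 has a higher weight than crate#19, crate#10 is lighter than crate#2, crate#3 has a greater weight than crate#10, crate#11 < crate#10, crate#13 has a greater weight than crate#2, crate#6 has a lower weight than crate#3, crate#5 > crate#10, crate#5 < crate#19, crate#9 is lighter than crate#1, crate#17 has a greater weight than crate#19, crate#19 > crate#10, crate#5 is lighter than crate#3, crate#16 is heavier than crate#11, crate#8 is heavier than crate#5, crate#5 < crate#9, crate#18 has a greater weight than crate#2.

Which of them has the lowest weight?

Chaining upward from crate#11: directly above it, crate#10, crate#16, crate#9, crate#6; then crate#5, crate#2, crate#1, crate#19, crate#18, crate#3; then crate#13, crate#17, crate#8.
That covers every other element, and nothing is given below crate#11, so crate#11 is the lowest weight.

crate#11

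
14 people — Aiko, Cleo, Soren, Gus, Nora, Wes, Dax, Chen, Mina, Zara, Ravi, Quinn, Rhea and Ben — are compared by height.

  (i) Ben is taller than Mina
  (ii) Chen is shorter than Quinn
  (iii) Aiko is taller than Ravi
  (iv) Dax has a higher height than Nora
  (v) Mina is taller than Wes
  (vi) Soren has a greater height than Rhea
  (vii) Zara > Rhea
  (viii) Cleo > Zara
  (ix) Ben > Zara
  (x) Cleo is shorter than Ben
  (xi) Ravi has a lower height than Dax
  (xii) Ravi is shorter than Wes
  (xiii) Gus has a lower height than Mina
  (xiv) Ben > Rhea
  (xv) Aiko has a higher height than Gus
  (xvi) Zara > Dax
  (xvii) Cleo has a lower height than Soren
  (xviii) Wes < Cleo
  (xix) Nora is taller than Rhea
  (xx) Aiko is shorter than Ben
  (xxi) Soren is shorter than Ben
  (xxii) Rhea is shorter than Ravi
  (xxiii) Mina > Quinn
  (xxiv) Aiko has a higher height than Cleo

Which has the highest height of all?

Ben

Rhea is not greatest since Rhea < Soren; Ravi is not greatest since Ravi < Wes; Gus is not greatest since Gus < Mina; Chen is not greatest since Chen < Quinn; Nora is not greatest since Nora < Dax; Dax is not greatest since Dax < Zara; Wes is not greatest since Wes < Cleo; Zara is not greatest since Zara < Ben; Cleo is not greatest since Cleo < Aiko; Quinn is not greatest since Quinn < Mina; Mina is not greatest since Mina < Ben; Soren is not greatest since Soren < Ben; Aiko is not greatest since Aiko < Ben.
Only Ben has nothing above it, so Ben is the highest height.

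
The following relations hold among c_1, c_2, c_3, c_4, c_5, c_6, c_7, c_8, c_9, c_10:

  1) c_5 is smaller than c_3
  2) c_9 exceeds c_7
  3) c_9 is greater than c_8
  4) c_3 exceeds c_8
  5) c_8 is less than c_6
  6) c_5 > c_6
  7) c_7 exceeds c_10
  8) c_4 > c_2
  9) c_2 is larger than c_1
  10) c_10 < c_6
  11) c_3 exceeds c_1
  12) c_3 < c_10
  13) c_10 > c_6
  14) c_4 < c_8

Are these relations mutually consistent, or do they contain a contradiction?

inconsistent

We have c_10 < c_6 stated directly, yet also c_6 < c_5 < c_3 < c_10 by chaining the others — so c_6 < c_10. Contradiction.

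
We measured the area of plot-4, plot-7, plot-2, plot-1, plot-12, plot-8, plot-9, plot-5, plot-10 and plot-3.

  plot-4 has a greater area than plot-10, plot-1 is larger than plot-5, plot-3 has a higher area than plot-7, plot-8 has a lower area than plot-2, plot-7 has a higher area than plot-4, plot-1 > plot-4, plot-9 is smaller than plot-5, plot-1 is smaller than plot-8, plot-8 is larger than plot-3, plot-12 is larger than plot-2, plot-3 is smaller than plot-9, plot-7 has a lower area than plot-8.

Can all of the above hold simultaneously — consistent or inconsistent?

Every relation is compatible with plot-10 < plot-4 < plot-7 < plot-3 < plot-9 < plot-5 < plot-1 < plot-8 < plot-2 < plot-12; the set is consistent.

consistent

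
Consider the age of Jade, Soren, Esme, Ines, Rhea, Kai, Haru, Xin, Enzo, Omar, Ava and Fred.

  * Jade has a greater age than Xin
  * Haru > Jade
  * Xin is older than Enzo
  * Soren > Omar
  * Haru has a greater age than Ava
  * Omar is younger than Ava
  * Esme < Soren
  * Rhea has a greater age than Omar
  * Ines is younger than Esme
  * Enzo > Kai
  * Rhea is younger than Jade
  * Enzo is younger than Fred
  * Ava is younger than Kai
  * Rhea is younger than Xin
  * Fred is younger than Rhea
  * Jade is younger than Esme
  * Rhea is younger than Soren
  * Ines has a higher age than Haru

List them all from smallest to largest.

The consecutive links are each given: Omar < Ava; Ava < Kai; Kai < Enzo; Enzo < Fred; Fred < Rhea; Rhea < Xin; Xin < Jade; Jade < Haru; Haru < Ines; Ines < Esme; Esme < Soren.

Omar < Ava < Kai < Enzo < Fred < Rhea < Xin < Jade < Haru < Ines < Esme < Soren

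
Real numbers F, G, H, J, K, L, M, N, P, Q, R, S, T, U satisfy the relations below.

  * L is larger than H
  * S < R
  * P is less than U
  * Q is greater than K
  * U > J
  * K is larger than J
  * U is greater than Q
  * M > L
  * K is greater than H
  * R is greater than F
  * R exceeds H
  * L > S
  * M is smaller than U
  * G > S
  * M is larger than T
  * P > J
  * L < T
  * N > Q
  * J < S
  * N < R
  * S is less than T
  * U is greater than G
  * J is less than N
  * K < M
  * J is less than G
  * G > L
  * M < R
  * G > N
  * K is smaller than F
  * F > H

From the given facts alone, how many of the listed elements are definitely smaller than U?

11

From U the given relations immediately reach J, Q, M, G, P.
From those, K, N, S, L, T — 10 in total.
From those, H — 11 in total.
Nothing else is reachable below U; 11 in all.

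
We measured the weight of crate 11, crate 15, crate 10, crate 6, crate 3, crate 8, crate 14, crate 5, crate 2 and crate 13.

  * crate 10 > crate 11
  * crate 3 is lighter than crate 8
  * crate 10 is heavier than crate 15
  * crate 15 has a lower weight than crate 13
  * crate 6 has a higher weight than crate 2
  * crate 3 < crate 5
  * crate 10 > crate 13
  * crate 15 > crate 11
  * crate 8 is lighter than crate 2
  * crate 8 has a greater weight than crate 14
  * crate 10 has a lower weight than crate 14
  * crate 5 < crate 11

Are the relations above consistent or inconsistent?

The single ordering crate 3 < crate 5 < crate 11 < crate 15 < crate 13 < crate 10 < crate 14 < crate 8 < crate 2 < crate 6 satisfies every listed relation, so no contradiction arises.

consistent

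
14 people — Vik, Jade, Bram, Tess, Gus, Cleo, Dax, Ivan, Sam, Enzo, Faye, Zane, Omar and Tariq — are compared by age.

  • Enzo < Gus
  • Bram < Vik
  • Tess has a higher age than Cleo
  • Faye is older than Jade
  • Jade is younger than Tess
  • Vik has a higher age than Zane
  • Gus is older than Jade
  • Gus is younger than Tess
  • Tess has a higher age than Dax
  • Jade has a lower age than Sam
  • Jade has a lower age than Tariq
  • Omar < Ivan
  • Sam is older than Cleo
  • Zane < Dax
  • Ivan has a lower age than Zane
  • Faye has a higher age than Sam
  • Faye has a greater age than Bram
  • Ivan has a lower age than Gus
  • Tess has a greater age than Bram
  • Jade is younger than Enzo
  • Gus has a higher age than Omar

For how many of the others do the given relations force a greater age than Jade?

Directly above Jade: Tariq, Enzo, Sam, Faye, Gus, Tess.
Nothing else is reachable above Jade; 6 in all.

6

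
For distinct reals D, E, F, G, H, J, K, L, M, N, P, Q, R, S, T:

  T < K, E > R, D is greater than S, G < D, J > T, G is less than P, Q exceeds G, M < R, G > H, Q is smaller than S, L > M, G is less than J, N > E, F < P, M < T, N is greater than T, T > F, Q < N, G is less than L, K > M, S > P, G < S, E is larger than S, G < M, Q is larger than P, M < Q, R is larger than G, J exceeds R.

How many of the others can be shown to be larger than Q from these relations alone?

The elements the relations force above Q are S, E, N, D — no chain reaches any other.
That is 4.

4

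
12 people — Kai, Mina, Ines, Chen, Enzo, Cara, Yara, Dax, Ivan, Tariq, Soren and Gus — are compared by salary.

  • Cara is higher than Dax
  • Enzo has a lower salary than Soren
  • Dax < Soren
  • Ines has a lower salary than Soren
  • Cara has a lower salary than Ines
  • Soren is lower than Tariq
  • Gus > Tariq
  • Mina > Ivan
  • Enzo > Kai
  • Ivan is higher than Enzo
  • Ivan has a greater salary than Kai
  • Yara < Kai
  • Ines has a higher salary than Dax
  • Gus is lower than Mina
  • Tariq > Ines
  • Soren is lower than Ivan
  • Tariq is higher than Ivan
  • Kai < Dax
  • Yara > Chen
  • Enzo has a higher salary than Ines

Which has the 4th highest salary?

Ivan

Piecing the relations together gives one ordering: Chen < Yara < Kai < Dax < Cara < Ines < Enzo < Soren < Ivan < Tariq < Gus < Mina.
The 4th largest is Ivan.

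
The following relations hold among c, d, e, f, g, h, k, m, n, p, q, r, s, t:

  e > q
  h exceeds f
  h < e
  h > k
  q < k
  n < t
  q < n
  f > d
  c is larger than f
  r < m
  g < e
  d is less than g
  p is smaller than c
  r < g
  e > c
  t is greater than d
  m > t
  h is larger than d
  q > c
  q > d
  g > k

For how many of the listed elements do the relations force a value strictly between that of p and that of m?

4

Chaining upward from p reaches: c, q, n, k, t, g, h, e.
Chaining downward from m reaches: d, r, f, c, q, n, t.
Strictly between p and m are those in both lists: c, q, n, t — 4 elements.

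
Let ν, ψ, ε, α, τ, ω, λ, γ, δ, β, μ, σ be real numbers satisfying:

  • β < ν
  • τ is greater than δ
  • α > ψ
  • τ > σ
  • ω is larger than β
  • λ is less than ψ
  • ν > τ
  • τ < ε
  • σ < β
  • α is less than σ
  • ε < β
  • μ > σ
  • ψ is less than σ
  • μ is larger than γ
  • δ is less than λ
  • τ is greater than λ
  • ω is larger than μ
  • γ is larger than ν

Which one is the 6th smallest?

Piecing the relations together gives one ordering: δ < λ < ψ < α < σ < τ < ε < β < ν < γ < μ < ω.
Counting 6 from the smallest end gives τ.

τ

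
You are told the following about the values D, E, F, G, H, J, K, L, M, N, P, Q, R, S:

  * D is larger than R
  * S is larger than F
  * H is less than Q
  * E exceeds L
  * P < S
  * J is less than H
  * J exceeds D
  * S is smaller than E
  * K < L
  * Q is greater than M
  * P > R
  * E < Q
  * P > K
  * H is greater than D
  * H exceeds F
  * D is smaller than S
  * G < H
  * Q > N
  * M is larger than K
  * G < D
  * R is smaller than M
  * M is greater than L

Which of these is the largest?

Q

K is not greatest since K < L; G is not greatest since G < H; F is not greatest since F < H; R is not greatest since R < D; D is not greatest since D < H; L is not greatest since L < M; P is not greatest since P < S; J is not greatest since J < H; H is not greatest since H < Q; N is not greatest since N < Q; S is not greatest since S < E; E is not greatest since E < Q; M is not greatest since M < Q.
Only Q has nothing above it, so Q is the largest.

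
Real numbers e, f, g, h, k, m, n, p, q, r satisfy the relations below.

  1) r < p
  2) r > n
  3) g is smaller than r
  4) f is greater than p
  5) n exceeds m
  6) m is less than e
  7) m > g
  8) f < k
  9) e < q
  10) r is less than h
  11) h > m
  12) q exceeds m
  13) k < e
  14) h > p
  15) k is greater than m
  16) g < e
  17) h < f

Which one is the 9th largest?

m

The consecutive relations fix a unique order: g < m < n < r < p < h < f < k < e < q.
The 9th largest is m.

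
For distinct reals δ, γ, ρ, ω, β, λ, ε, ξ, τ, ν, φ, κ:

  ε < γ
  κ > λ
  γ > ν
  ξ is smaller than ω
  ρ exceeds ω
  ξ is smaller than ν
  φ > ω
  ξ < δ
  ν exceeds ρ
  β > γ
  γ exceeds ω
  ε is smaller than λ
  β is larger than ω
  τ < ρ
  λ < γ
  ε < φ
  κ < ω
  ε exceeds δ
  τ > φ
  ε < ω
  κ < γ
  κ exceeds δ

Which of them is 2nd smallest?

Piecing the relations together gives one ordering: ξ < δ < ε < λ < κ < ω < φ < τ < ρ < ν < γ < β.
Counting 2 from the smallest end gives δ.

δ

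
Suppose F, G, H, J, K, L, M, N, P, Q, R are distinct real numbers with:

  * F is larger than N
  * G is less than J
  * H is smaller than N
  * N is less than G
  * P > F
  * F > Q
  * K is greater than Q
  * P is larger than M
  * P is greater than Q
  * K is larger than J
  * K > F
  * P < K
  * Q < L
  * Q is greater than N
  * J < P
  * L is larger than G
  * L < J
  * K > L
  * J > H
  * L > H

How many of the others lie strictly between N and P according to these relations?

5

The relations place N below P. An element lies strictly between them when it is forced above N and also forced below P.
Above N: {Q, G, F, L, J, K}. Below P: {M, H, Q, G, F, L, J}.
Intersection: {Q, G, F, L, J} — 5.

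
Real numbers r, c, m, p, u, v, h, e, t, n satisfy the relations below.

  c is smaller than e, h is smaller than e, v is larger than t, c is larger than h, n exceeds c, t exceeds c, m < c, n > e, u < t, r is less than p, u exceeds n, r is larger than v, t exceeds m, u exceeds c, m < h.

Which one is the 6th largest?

The consecutive relations fix a unique order: m < h < c < e < n < u < t < v < r < p.
The 6th largest is n.

n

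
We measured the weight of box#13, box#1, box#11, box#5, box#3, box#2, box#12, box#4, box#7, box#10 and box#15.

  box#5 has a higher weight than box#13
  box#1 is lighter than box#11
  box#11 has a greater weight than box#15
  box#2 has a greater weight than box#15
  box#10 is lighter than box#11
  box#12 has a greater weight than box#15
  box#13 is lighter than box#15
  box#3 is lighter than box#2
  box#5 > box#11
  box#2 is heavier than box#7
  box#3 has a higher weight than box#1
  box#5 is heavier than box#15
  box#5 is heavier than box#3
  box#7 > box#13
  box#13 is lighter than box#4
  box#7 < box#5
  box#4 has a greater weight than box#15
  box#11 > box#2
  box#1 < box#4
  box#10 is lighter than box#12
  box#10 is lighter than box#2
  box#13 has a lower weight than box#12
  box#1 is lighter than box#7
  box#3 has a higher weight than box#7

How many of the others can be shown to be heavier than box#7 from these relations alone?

4

The elements the relations force above box#7 are box#3, box#2, box#11, box#5 — no chain reaches any other.
That is 4.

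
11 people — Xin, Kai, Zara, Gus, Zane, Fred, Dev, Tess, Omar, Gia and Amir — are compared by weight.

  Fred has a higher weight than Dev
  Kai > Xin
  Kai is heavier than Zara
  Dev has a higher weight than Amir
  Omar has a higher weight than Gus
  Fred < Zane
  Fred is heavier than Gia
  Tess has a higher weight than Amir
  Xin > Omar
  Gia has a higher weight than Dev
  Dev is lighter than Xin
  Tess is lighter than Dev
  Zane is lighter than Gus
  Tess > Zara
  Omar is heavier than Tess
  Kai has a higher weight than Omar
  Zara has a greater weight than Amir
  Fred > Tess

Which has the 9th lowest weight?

Omar

The consecutive relations fix a unique order: Amir < Zara < Tess < Dev < Gia < Fred < Zane < Gus < Omar < Xin < Kai.
Counting 9 from the smallest end gives Omar.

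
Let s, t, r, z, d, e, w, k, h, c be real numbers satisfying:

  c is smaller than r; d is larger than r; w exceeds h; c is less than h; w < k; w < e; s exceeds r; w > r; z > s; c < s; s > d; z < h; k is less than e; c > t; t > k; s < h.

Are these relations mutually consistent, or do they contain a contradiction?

inconsistent

Chaining the given relations yields k < t < c < r < d < s < z < h < w, so k < w. But one relation states w < k. These cannot both hold.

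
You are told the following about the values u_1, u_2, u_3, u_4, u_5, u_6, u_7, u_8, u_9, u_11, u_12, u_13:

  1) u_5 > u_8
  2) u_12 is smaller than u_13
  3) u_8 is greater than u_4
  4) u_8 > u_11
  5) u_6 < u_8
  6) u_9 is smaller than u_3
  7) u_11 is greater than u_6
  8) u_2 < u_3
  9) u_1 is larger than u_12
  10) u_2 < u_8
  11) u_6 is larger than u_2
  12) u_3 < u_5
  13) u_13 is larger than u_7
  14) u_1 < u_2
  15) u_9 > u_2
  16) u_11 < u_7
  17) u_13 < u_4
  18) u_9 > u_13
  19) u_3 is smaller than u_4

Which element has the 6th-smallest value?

Chaining the given pairs: u_12 < u_1 < u_2 < u_6 < u_11 < u_7 < u_13 < u_9 < u_3 < u_4 < u_8 < u_5.
Counting 6 from the smallest end gives u_7.

u_7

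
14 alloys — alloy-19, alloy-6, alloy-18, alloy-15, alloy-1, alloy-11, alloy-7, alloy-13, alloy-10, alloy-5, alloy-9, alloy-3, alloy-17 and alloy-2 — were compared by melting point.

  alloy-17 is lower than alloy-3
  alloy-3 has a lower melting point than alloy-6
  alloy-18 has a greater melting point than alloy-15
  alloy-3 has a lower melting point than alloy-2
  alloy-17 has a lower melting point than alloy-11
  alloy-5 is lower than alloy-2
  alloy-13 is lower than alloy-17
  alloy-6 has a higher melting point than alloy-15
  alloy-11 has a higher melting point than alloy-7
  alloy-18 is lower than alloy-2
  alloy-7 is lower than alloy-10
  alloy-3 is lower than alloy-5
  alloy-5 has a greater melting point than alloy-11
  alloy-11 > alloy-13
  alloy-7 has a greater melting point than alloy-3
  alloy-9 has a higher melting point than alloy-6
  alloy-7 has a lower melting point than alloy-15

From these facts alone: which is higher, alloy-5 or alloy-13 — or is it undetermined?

The relevant relations are alloy-13 < alloy-17; alloy-17 < alloy-3; alloy-3 < alloy-7; alloy-7 < alloy-11; alloy-11 < alloy-5.
Together: alloy-13 < alloy-17 < alloy-3 < alloy-7 < alloy-11 < alloy-5.
So alloy-5 is higher.

alloy-5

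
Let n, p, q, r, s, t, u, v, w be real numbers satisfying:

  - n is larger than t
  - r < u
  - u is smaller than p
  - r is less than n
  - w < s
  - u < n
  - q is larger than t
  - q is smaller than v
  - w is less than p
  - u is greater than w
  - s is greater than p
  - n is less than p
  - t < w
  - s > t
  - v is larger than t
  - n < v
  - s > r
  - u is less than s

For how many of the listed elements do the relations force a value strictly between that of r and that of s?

Chaining upward from r reaches: u, n, p, v.
Chaining downward from s reaches: t, w, u, n, p.
Strictly between r and s are those in both lists: u, n, p — 3 elements.

3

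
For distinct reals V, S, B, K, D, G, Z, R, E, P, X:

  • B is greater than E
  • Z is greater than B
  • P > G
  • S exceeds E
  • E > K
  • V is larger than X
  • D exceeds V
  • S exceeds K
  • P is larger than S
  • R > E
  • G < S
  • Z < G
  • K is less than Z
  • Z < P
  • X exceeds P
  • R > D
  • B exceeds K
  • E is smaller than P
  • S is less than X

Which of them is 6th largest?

S

Piecing the relations together gives one ordering: K < E < B < Z < G < S < P < X < V < D < R.
The 6th largest is S.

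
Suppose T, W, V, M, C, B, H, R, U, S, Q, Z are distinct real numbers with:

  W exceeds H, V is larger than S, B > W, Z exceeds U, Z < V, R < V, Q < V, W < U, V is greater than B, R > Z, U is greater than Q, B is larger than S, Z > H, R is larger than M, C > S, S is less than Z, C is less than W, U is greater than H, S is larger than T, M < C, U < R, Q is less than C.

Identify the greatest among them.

V

M is not greatest since M < C; T is not greatest since T < S; H is not greatest since H < U; Q is not greatest since Q < U; S is not greatest since S < Z; C is not greatest since C < W; W is not greatest since W < B; U is not greatest since U < R; B is not greatest since B < V; Z is not greatest since Z < V; R is not greatest since R < V.
Only V has nothing above it, so V is the greatest.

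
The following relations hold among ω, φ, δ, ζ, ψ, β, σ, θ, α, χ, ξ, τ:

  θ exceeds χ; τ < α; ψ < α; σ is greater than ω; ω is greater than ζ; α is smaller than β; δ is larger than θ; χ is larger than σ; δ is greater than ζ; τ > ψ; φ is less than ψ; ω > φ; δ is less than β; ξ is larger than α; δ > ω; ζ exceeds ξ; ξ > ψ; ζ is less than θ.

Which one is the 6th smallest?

The consecutive relations fix a unique order: φ < ψ < τ < α < ξ < ζ < ω < σ < χ < θ < δ < β.
Counting 6 from the smallest end gives ζ.

ζ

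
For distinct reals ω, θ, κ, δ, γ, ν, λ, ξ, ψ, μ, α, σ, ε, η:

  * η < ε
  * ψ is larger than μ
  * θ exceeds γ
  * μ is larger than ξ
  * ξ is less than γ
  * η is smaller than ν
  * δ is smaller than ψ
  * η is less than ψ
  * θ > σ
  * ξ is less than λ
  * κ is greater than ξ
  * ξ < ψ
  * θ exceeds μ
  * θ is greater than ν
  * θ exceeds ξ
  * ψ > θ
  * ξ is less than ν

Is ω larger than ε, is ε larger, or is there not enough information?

Following every chain through ω: nothing is chained to ω.
ε is not reached, and no chain runs the other way from ε to ω.
So the given relations leave the order of ω and ε undetermined.

undetermined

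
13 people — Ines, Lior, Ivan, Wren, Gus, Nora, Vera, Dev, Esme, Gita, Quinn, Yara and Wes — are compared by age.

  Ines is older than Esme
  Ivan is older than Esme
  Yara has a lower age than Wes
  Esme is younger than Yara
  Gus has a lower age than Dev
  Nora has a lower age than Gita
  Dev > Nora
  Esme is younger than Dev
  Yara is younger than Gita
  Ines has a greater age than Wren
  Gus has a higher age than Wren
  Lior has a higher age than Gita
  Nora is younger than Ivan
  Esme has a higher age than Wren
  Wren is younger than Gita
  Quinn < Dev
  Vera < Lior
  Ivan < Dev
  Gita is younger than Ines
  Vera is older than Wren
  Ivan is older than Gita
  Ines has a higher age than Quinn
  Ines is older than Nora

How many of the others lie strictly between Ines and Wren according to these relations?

Chaining upward from Wren reaches: Esme, Yara, Vera, Gita, Ivan, Lior, Wes, Gus, Dev.
Chaining downward from Ines reaches: Quinn, Nora, Esme, Yara, Gita.
Strictly between Wren and Ines are those in both lists: Esme, Yara, Gita — 3 elements.

3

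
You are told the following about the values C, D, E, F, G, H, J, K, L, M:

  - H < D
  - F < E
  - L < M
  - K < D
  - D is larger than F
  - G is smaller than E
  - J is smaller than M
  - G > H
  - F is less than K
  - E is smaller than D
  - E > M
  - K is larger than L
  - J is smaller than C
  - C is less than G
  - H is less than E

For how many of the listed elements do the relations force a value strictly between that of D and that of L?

Chaining upward from L reaches: M, E, K.
Chaining downward from D reaches: J, H, C, G, F, M, E, K.
Strictly between L and D are those in both lists: M, E, K — 3 elements.

3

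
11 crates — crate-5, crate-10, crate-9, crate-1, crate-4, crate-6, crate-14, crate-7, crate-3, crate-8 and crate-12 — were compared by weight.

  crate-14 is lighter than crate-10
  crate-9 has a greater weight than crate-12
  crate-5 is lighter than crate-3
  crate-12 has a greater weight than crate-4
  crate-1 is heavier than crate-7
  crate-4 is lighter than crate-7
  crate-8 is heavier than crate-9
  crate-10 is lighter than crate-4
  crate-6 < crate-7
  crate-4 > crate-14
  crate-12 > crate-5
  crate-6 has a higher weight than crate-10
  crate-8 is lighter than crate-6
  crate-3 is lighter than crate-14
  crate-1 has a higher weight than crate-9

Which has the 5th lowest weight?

crate-4

Piecing the relations together gives one ordering: crate-5 < crate-3 < crate-14 < crate-10 < crate-4 < crate-12 < crate-9 < crate-8 < crate-6 < crate-7 < crate-1.
The 5th smallest is crate-4.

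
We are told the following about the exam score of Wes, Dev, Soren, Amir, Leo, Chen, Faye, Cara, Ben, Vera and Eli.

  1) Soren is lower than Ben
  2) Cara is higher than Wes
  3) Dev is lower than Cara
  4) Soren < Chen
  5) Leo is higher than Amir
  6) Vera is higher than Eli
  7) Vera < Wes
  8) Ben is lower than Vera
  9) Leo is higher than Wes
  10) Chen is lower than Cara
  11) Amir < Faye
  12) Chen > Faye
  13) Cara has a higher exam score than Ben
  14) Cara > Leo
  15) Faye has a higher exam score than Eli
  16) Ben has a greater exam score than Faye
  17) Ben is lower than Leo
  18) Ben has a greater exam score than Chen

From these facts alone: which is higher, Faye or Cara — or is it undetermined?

Cara

Chaining the given relations: Faye < Ben < Vera < Wes < Leo < Cara.
So Cara is higher.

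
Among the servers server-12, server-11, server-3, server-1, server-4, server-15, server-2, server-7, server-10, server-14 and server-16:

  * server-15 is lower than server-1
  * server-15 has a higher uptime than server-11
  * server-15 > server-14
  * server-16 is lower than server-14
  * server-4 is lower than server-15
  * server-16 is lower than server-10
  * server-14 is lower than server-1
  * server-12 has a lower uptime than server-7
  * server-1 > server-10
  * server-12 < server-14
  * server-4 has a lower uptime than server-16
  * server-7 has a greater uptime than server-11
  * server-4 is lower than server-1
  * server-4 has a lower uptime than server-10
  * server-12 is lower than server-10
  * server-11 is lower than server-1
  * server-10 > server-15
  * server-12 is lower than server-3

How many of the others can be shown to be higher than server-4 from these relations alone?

The elements the relations force above server-4 are server-16, server-14, server-15, server-10, server-1 — no chain reaches any other.
That is 5.

5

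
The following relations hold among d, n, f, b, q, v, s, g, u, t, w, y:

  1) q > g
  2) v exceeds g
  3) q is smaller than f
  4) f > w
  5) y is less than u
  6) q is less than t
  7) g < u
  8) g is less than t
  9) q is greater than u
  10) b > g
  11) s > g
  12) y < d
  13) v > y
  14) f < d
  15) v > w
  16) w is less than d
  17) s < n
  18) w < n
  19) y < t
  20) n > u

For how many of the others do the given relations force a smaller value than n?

5

From n the given relations immediately reach w, s, u.
From those, y, g — 5 in total.
No other element is forced below n by the given relations, so the count is 5.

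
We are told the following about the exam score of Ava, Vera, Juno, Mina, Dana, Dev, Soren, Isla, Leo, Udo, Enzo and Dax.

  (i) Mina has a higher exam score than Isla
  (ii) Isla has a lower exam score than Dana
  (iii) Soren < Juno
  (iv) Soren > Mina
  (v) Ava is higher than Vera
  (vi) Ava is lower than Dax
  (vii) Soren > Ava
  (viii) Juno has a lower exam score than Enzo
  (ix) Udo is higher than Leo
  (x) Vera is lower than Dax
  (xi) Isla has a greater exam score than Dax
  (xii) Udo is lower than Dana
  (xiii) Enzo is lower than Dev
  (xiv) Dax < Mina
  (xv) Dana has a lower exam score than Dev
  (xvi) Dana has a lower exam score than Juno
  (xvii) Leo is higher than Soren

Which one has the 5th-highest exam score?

Piecing the relations together gives one ordering: Vera < Ava < Dax < Isla < Mina < Soren < Leo < Udo < Dana < Juno < Enzo < Dev.
The 5th largest is Udo.

Udo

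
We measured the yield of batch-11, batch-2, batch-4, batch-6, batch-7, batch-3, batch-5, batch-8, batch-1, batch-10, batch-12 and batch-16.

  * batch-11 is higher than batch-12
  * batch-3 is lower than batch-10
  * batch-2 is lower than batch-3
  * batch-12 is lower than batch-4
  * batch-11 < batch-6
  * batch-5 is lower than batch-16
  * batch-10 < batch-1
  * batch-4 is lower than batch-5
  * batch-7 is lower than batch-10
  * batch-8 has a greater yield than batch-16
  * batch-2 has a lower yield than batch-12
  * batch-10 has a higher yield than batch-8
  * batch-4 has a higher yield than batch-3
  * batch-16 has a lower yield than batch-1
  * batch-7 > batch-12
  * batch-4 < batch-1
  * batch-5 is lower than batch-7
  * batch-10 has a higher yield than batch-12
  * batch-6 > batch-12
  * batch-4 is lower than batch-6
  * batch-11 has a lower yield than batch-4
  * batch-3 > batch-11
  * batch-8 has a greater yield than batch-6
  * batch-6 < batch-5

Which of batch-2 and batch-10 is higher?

batch-10

batch-2 < batch-12 and batch-12 < batch-11 give batch-2 < batch-11.
With batch-11 < batch-3: batch-2 < batch-12 < batch-11 < batch-3.
Then batch-3 < batch-4 extends the chain to batch-4.
Then batch-4 < batch-6 extends the chain to batch-6.
With batch-6 < batch-5: batch-2 < batch-12 < batch-11 < batch-3 < batch-4 < batch-6 < batch-5.
Then batch-5 < batch-16 extends the chain to batch-16.
With batch-16 < batch-8: batch-2 < batch-12 < batch-11 < batch-3 < batch-4 < batch-6 < batch-5 < batch-16 < batch-8.
Then batch-8 < batch-10 extends the chain to batch-10.
So batch-2 < batch-10; batch-10 is the higher of the two.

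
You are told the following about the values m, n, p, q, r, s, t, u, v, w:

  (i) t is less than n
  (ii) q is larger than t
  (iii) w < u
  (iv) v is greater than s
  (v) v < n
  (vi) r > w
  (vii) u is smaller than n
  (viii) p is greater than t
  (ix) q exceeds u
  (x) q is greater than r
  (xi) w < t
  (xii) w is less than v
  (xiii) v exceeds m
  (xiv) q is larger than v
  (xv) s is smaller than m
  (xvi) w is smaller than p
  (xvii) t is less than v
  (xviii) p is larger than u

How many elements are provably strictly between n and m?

1

The relations place m below n. An element lies strictly between them when it is forced above m and also forced below n.
Above m: {v, q}. Below n: {s, w, u, t, v}.
Intersection: {v} — 1.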